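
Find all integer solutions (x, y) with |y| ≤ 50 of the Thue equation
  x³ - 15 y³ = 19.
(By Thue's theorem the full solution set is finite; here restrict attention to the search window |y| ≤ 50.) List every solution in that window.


The equation is x³ - 15y³ = 19. For fixed y, x³ = 15·y³ + 19, so a solution requires the RHS to be a perfect cube.
Strategy: iterate y from -50 to 50, compute RHS = 15·y³ + 19, and check whether it is a (positive or negative) perfect cube.
Check small values of y:
  y = 0: RHS = 19 is not a perfect cube.
  y = 1: RHS = 34 is not a perfect cube.
  y = -1: RHS = 4 is not a perfect cube.
  y = 2: RHS = 139 is not a perfect cube.
  y = -2: RHS = -101 is not a perfect cube.
  y = 3: RHS = 424 is not a perfect cube.
  y = -3: RHS = -386 is not a perfect cube.
Continuing the search up to |y| = 50 finds no solutions either.
No (x, y) in the scanned range satisfies the equation.

No integer solutions with |y| ≤ 50.


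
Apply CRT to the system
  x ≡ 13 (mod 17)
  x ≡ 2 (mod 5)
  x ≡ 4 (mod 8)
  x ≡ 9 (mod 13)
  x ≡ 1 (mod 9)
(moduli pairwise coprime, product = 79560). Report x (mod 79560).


Product of moduli M = 17 · 5 · 8 · 13 · 9 = 79560.
Merge one congruence at a time:
  Start: x ≡ 13 (mod 17).
  Combine with x ≡ 2 (mod 5); new modulus lcm = 85.
    Write x = 13 + 17·t and substitute into x ≡ 2 (mod 5): 17·t ≡ 2 − 13 = -11 (mod 5).
    Reduce coefficients mod 5: 2·t ≡ 4 (mod 5).
    The inverse of 2 mod 5 is 3 (since 2·3 = 6 = 1·5 + 1), so t ≡ 3·4 = 12 ≡ 2 (mod 5).
    Then x = 13 + 17·2 = 47, valid modulo lcm(17, 5) = 85: x ≡ 47 (mod 85).
  Combine with x ≡ 4 (mod 8); new modulus lcm = 680.
    Write x = 47 + 85·t and substitute into x ≡ 4 (mod 8): 85·t ≡ 4 − 47 = -43 (mod 8).
    Reduce coefficients mod 8: 5·t ≡ 5 (mod 8).
    The inverse of 5 mod 8 is 5 (since 5·5 = 25 = 3·8 + 1), so t ≡ 5·5 = 25 ≡ 1 (mod 8).
    Then x = 47 + 85·1 = 132, valid modulo lcm(85, 8) = 680: x ≡ 132 (mod 680).
  Combine with x ≡ 9 (mod 13); new modulus lcm = 8840.
    Write x = 132 + 680·t and substitute into x ≡ 9 (mod 13): 680·t ≡ 9 − 132 = -123 (mod 13).
    Reduce coefficients mod 13: 4·t ≡ 7 (mod 13).
    The inverse of 4 mod 13 is 10 (since 4·10 = 40 = 3·13 + 1), so t ≡ 10·7 = 70 ≡ 5 (mod 13).
    Then x = 132 + 680·5 = 3532, valid modulo lcm(680, 13) = 8840: x ≡ 3532 (mod 8840).
  Combine with x ≡ 1 (mod 9); new modulus lcm = 79560.
    Write x = 3532 + 8840·t and substitute into x ≡ 1 (mod 9): 8840·t ≡ 1 − 3532 = -3531 (mod 9).
    Reduce coefficients mod 9: 2·t ≡ 6 (mod 9).
    The inverse of 2 mod 9 is 5 (since 2·5 = 10 = 1·9 + 1), so t ≡ 5·6 = 30 ≡ 3 (mod 9).
    Then x = 3532 + 8840·3 = 30052, valid modulo lcm(8840, 9) = 79560: x ≡ 30052 (mod 79560).
Verify against each original: 30052 mod 17 = 13, 30052 mod 5 = 2, 30052 mod 8 = 4, 30052 mod 13 = 9, 30052 mod 9 = 1.

x ≡ 30052 (mod 79560).


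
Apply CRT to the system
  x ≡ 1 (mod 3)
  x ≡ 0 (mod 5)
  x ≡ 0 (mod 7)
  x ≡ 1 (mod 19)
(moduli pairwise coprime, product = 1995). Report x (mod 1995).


Product of moduli M = 3 · 5 · 7 · 19 = 1995.
Merge one congruence at a time:
  Start: x ≡ 1 (mod 3).
  Combine with x ≡ 0 (mod 5); new modulus lcm = 15.
    Write x = 1 + 3·t and substitute into x ≡ 0 (mod 5): 3·t ≡ 0 − 1 = -1 (mod 5).
    Reduce coefficients mod 5: 3·t ≡ 4 (mod 5).
    The inverse of 3 mod 5 is 2 (since 3·2 = 6 = 1·5 + 1), so t ≡ 2·4 = 8 ≡ 3 (mod 5).
    Then x = 1 + 3·3 = 10, valid modulo lcm(3, 5) = 15: x ≡ 10 (mod 15).
  Combine with x ≡ 0 (mod 7); new modulus lcm = 105.
    Write x = 10 + 15·t and substitute into x ≡ 0 (mod 7): 15·t ≡ 0 − 10 = -10 (mod 7).
    Reduce coefficients mod 7: 1·t ≡ 4 (mod 7).
    So t ≡ 4 (mod 7).
    Then x = 10 + 15·4 = 70, valid modulo lcm(15, 7) = 105: x ≡ 70 (mod 105).
  Combine with x ≡ 1 (mod 19); new modulus lcm = 1995.
    Write x = 70 + 105·t and substitute into x ≡ 1 (mod 19): 105·t ≡ 1 − 70 = -69 (mod 19).
    Reduce coefficients mod 19: 10·t ≡ 7 (mod 19).
    The inverse of 10 mod 19 is 2 (since 10·2 = 20 = 1·19 + 1), so t ≡ 2·7 = 14 ≡ 14 (mod 19).
    Then x = 70 + 105·14 = 1540, valid modulo lcm(105, 19) = 1995: x ≡ 1540 (mod 1995).
Verify against each original: 1540 mod 3 = 1, 1540 mod 5 = 0, 1540 mod 7 = 0, 1540 mod 19 = 1.

x ≡ 1540 (mod 1995).


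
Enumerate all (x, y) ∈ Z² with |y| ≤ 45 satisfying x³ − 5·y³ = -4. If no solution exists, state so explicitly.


The equation is x³ - 5y³ = -4. For fixed y, x³ = 5·y³ − 4, so a solution requires the RHS to be a perfect cube.
Strategy: iterate y from -45 to 45, compute RHS = 5·y³ − 4, and check whether it is a (positive or negative) perfect cube.
Check small values of y:
  y = 0: RHS = -4 is not a perfect cube.
  y = 1: RHS = 1 = (1)³ ⇒ x = 1 works.
  y = -1: RHS = -9 is not a perfect cube.
  y = 2: RHS = 36 is not a perfect cube.
  y = -2: RHS = -44 is not a perfect cube.
  y = 3: RHS = 131 is not a perfect cube.
  y = -3: RHS = -139 is not a perfect cube.
Continuing the search up to |y| = 45 finds no further solutions beyond those listed.
Collected solutions: (1, 1).

Solutions (with |y| ≤ 45): (1, 1).


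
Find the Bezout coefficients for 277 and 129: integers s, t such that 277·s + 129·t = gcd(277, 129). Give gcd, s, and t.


Euclidean algorithm on (277, 129) — divide until remainder is 0:
  277 = 2 · 129 + 19
  129 = 6 · 19 + 15
  19 = 1 · 15 + 4
  15 = 3 · 4 + 3
  4 = 1 · 3 + 1
  3 = 3 · 1 + 0
gcd(277, 129) = 1.
Track Bezout coefficients alongside the remainders: start with r₀ = 277 = a·1 + b·0 (s = 1, t = 0) and r₁ = 129 = a·0 + b·1 (s = 0, t = 1); each new remainder r_{k+1} = r_{k-1} − q_k·r_k inherits s_{k+1} = s_{k-1} − q_k·s_k, t_{k+1} = t_{k-1} − q_k·t_k, so r_k = a·s_k + b·t_k at every step:
  q = 2: r = 19, s = 1 − 2·0 = 1, t = 0 − 2·1 = -2  (check: 277·1 + 129·(-2) = 19)
  q = 6: r = 15, s = 0 − 6·1 = -6, t = 1 − 6·(-2) = 13  (check: 277·(-6) + 129·13 = 15)
  q = 1: r = 4, s = 1 − 1·(-6) = 7, t = -2 − 1·13 = -15  (check: 277·7 + 129·(-15) = 4)
  q = 3: r = 3, s = -6 − 3·7 = -27, t = 13 − 3·(-15) = 58  (check: 277·(-27) + 129·58 = 3)
  q = 1: r = 1, s = 7 − 1·(-27) = 34, t = -15 − 1·58 = -73  (check: 277·34 + 129·(-73) = 1)
The row with r = 1 (the gcd) gives the Bezout coefficients s = 34, t = -73.
Result: 277 · (34) + 129 · (-73) = 1.

gcd(277, 129) = 1; s = 34, t = -73 (check: 277·34 + 129·(-73) = 1).


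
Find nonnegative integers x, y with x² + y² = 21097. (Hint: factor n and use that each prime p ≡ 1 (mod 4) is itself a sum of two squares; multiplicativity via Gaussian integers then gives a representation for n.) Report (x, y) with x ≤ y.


Step 1: Factor n = 21097 = 17^2 · 73.
Step 2: Check the mod-4 condition on each prime factor: 17 ≡ 1 (mod 4), exponent 2; 73 ≡ 1 (mod 4), exponent 1.
All primes ≡ 3 (mod 4) appear to even exponent (or don't appear), so by the two-squares theorem n IS expressible as a sum of two squares.
Step 3: Build a representation. Here n = 17 · 17 · 73 is a product of primes ≡ 1 (mod 4). Each prime p ≡ 1 (mod 4) is itself a sum of two squares; find a² by testing p − a² for a perfect square:
  17: 17 − 1² = 16 = 4² ⇒ 17 = 1² + 4².
  73: 73 − 1² = 72, 73 − 2² = 69, 73 − 3² = 64 = 8² ⇒ 73 = 3² + 8².
  Combine using the Brahmagupta–Fibonacci identity (a² + b²)(c² + d²) = (ac − bd)² + (ad + bc)² = (ac + bd)² + (ad − bc)²:
  17 · 17 = 289: from (1² + 4²)(1² + 4²), take (1·1 − 4·4, 1·4 + 4·1) = (1 − 16, 4 + 4) = (-15, 8); dropping signs (only squares matter) gives (15, 8); check 15² + 8² = 225 + 64 = 289 ✓.
  289 · 73 = 21097: from (15² + 8²)(3² + 8²), take (15·3 − 8·8, 15·8 + 8·3) = (45 − 64, 120 + 24) = (-19, 144); dropping signs (only squares matter) gives (19, 144); check 19² + 144² = 361 + 20736 = 21097 ✓.
Step 4: Order so x ≤ y and verify: 19² + 144² = 361 + 20736 = 21097 = n. ✓

n = 21097 = 19² + 144² (one valid representation with x ≤ y).


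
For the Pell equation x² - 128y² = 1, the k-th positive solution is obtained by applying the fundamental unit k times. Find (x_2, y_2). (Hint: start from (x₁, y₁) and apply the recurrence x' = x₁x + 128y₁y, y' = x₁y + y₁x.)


Step 1: Find the fundamental solution (x₁, y₁) of x² - 128y² = 1.
  Expand √128 as a continued fraction. a₀ = ⌊√128⌋ = 11; iterate m_{k+1} = d_k·a_k − m_k, d_{k+1} = (128 − m_{k+1}²)/d_k, a_{k+1} = ⌊(a₀ + m_{k+1})/d_{k+1}⌋ (starting m₀ = 0, d₀ = 1), with convergents p_k = a_k·p_{k-1} + p_{k-2}, q_k = a_k·q_{k-1} + q_{k-2} (p₋₁ = 1, q₋₁ = 0):
  k = 0: a₀ = 11; p₀/q₀ = 11/1; p₀² − 128·q₀² = 121 − 128 = -7.
  k = 1: m = 11, d = 7, a = ⌊(11 + 11)/7⌋ = 3; p/q = (3·11 + 1)/(3·1 + 0) = 34/3; p² − 128·q² = 1156 − 1152 = 4.
  k = 2: m = 10, d = 4, a = ⌊(11 + 10)/4⌋ = 5; p/q = (5·34 + 11)/(5·3 + 1) = 181/16; p² − 128·q² = 32761 − 32768 = -7.
  k = 3: m = 10, d = 7, a = ⌊(11 + 10)/7⌋ = 3; p/q = (3·181 + 34)/(3·16 + 3) = 577/51; p² − 128·q² = 332929 − 332928 = 1.
  The first convergent with p² − 128·q² = 1 gives the fundamental solution (x₁, y₁) = (577, 51).
Step 2: Apply the recurrence (x_{n+1}, y_{n+1}) = (x₁x_n + 128y₁y_n, x₁y_n + y₁x_n) repeatedly.
  From (x_1, y_1) = (577, 51): x_2 = 577·577 + 128·51·51 = 665857; y_2 = 577·51 + 51·577 = 58854.
Step 3: Verify x_2² - 128·y_2² = 443365544449 - 443365544448 = 1 (should be 1). ✓

(x_1, y_1) = (577, 51); (x_2, y_2) = (665857, 58854).


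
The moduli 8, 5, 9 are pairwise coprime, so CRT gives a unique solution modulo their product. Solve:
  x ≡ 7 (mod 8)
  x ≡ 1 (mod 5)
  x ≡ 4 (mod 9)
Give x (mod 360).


Moduli 8, 5, 9 are pairwise coprime; by CRT there is a unique solution modulo M = 8 · 5 · 9 = 360.
Solve pairwise, accumulating the modulus:
  Start with x ≡ 7 (mod 8).
  Combine with x ≡ 1 (mod 5): since gcd(8, 5) = 1, we get a unique residue mod 40.
    Write x = 7 + 8·t and substitute into x ≡ 1 (mod 5): 8·t ≡ 1 − 7 = -6 (mod 5).
    Reduce coefficients mod 5: 3·t ≡ 4 (mod 5).
    The inverse of 3 mod 5 is 2 (since 3·2 = 6 = 1·5 + 1), so t ≡ 2·4 = 8 ≡ 3 (mod 5).
    Then x = 7 + 8·3 = 31, valid modulo lcm(8, 5) = 40: x ≡ 31 (mod 40).
  Combine with x ≡ 4 (mod 9): since gcd(40, 9) = 1, we get a unique residue mod 360.
    Write x = 31 + 40·t and substitute into x ≡ 4 (mod 9): 40·t ≡ 4 − 31 = -27 (mod 9).
    Reduce coefficients mod 9: 4·t ≡ 0 (mod 9).
    The inverse of 4 mod 9 is 7 (since 4·7 = 28 = 3·9 + 1), so t ≡ 7·0 = 0 ≡ 0 (mod 9).
    Then x = 31 + 40·0 = 31, valid modulo lcm(40, 9) = 360: x ≡ 31 (mod 360).
Verify: 31 mod 8 = 7 ✓, 31 mod 5 = 1 ✓, 31 mod 9 = 4 ✓.

x ≡ 31 (mod 360).


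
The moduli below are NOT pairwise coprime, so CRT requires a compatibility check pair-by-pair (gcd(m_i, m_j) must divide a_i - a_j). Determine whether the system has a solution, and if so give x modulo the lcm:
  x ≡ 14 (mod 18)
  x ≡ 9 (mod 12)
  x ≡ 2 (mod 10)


Moduli 18, 12, 10 are not pairwise coprime, so CRT works modulo lcm(m_i) when all pairwise compatibility conditions hold.
Pairwise compatibility: gcd(m_i, m_j) must divide a_i - a_j for every pair.
Merge one congruence at a time:
  Start: x ≡ 14 (mod 18).
  Combine with x ≡ 9 (mod 12): gcd(18, 12) = 6, and 9 - 14 = -5 is NOT divisible by 6.
    ⇒ system is inconsistent (no integer solution).

No solution (the system is inconsistent).


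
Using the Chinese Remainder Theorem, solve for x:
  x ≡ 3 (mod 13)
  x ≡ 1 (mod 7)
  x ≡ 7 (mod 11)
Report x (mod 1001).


Moduli 13, 7, 11 are pairwise coprime; by CRT there is a unique solution modulo M = 13 · 7 · 11 = 1001.
Solve pairwise, accumulating the modulus:
  Start with x ≡ 3 (mod 13).
  Combine with x ≡ 1 (mod 7): since gcd(13, 7) = 1, we get a unique residue mod 91.
    Write x = 3 + 13·t and substitute into x ≡ 1 (mod 7): 13·t ≡ 1 − 3 = -2 (mod 7).
    Reduce coefficients mod 7: 6·t ≡ 5 (mod 7).
    The inverse of 6 mod 7 is 6 (since 6·6 = 36 = 5·7 + 1), so t ≡ 6·5 = 30 ≡ 2 (mod 7).
    Then x = 3 + 13·2 = 29, valid modulo lcm(13, 7) = 91: x ≡ 29 (mod 91).
  Combine with x ≡ 7 (mod 11): since gcd(91, 11) = 1, we get a unique residue mod 1001.
    Write x = 29 + 91·t and substitute into x ≡ 7 (mod 11): 91·t ≡ 7 − 29 = -22 (mod 11).
    Reduce coefficients mod 11: 3·t ≡ 0 (mod 11).
    The inverse of 3 mod 11 is 4 (since 3·4 = 12 = 1·11 + 1), so t ≡ 4·0 = 0 ≡ 0 (mod 11).
    Then x = 29 + 91·0 = 29, valid modulo lcm(91, 11) = 1001: x ≡ 29 (mod 1001).
Verify: 29 mod 13 = 3 ✓, 29 mod 7 = 1 ✓, 29 mod 11 = 7 ✓.

x ≡ 29 (mod 1001).


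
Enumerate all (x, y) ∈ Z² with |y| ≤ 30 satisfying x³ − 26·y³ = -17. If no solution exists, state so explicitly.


The equation is x³ - 26y³ = -17. For fixed y, x³ = 26·y³ − 17, so a solution requires the RHS to be a perfect cube.
Strategy: iterate y from -30 to 30, compute RHS = 26·y³ − 17, and check whether it is a (positive or negative) perfect cube.
Check small values of y:
  y = 0: RHS = -17 is not a perfect cube.
  y = 1: RHS = 9 is not a perfect cube.
  y = -1: RHS = -43 is not a perfect cube.
  y = 2: RHS = 191 is not a perfect cube.
  y = -2: RHS = -225 is not a perfect cube.
  y = 3: RHS = 685 is not a perfect cube.
  y = -3: RHS = -719 is not a perfect cube.
Continuing the search up to |y| = 30 finds no solutions either.
No (x, y) in the scanned range satisfies the equation.

No integer solutions with |y| ≤ 30.


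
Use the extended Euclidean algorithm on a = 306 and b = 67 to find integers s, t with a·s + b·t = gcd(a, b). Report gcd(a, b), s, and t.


Euclidean algorithm on (306, 67) — divide until remainder is 0:
  306 = 4 · 67 + 38
  67 = 1 · 38 + 29
  38 = 1 · 29 + 9
  29 = 3 · 9 + 2
  9 = 4 · 2 + 1
  2 = 2 · 1 + 0
gcd(306, 67) = 1.
Track Bezout coefficients alongside the remainders: start with r₀ = 306 = a·1 + b·0 (s = 1, t = 0) and r₁ = 67 = a·0 + b·1 (s = 0, t = 1); each new remainder r_{k+1} = r_{k-1} − q_k·r_k inherits s_{k+1} = s_{k-1} − q_k·s_k, t_{k+1} = t_{k-1} − q_k·t_k, so r_k = a·s_k + b·t_k at every step:
  q = 4: r = 38, s = 1 − 4·0 = 1, t = 0 − 4·1 = -4  (check: 306·1 + 67·(-4) = 38)
  q = 1: r = 29, s = 0 − 1·1 = -1, t = 1 − 1·(-4) = 5  (check: 306·(-1) + 67·5 = 29)
  q = 1: r = 9, s = 1 − 1·(-1) = 2, t = -4 − 1·5 = -9  (check: 306·2 + 67·(-9) = 9)
  q = 3: r = 2, s = -1 − 3·2 = -7, t = 5 − 3·(-9) = 32  (check: 306·(-7) + 67·32 = 2)
  q = 4: r = 1, s = 2 − 4·(-7) = 30, t = -9 − 4·32 = -137  (check: 306·30 + 67·(-137) = 1)
The row with r = 1 (the gcd) gives the Bezout coefficients s = 30, t = -137.
Result: 306 · (30) + 67 · (-137) = 1.

gcd(306, 67) = 1; s = 30, t = -137 (check: 306·30 + 67·(-137) = 1).


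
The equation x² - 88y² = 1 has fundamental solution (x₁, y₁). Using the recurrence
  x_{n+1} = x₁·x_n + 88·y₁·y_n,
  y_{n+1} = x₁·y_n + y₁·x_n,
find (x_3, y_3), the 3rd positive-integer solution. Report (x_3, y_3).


Step 1: Find the fundamental solution (x₁, y₁) of x² - 88y² = 1.
  Expand √88 as a continued fraction. a₀ = ⌊√88⌋ = 9; iterate m_{k+1} = d_k·a_k − m_k, d_{k+1} = (88 − m_{k+1}²)/d_k, a_{k+1} = ⌊(a₀ + m_{k+1})/d_{k+1}⌋ (starting m₀ = 0, d₀ = 1), with convergents p_k = a_k·p_{k-1} + p_{k-2}, q_k = a_k·q_{k-1} + q_{k-2} (p₋₁ = 1, q₋₁ = 0):
  k = 0: a₀ = 9; p₀/q₀ = 9/1; p₀² − 88·q₀² = 81 − 88 = -7.
  k = 1: m = 9, d = 7, a = ⌊(9 + 9)/7⌋ = 2; p/q = (2·9 + 1)/(2·1 + 0) = 19/2; p² − 88·q² = 361 − 352 = 9.
  k = 2: m = 5, d = 9, a = ⌊(9 + 5)/9⌋ = 1; p/q = (1·19 + 9)/(1·2 + 1) = 28/3; p² − 88·q² = 784 − 792 = -8.
  k = 3: m = 4, d = 8, a = ⌊(9 + 4)/8⌋ = 1; p/q = (1·28 + 19)/(1·3 + 2) = 47/5; p² − 88·q² = 2209 − 2200 = 9.
  k = 4: m = 4, d = 9, a = ⌊(9 + 4)/9⌋ = 1; p/q = (1·47 + 28)/(1·5 + 3) = 75/8; p² − 88·q² = 5625 − 5632 = -7.
  k = 5: m = 5, d = 7, a = ⌊(9 + 5)/7⌋ = 2; p/q = (2·75 + 47)/(2·8 + 5) = 197/21; p² − 88·q² = 38809 − 38808 = 1.
  The first convergent with p² − 88·q² = 1 gives the fundamental solution (x₁, y₁) = (197, 21).
Step 2: Apply the recurrence (x_{n+1}, y_{n+1}) = (x₁x_n + 88y₁y_n, x₁y_n + y₁x_n) repeatedly.
  From (x_1, y_1) = (197, 21): x_2 = 197·197 + 88·21·21 = 77617; y_2 = 197·21 + 21·197 = 8274.
  From (x_2, y_2) = (77617, 8274): x_3 = 197·77617 + 88·21·8274 = 30580901; y_3 = 197·8274 + 21·77617 = 3259935.
Step 3: Verify x_3² - 88·y_3² = 935191505971801 - 935191505971800 = 1 (should be 1). ✓

(x_1, y_1) = (197, 21); (x_3, y_3) = (30580901, 3259935).


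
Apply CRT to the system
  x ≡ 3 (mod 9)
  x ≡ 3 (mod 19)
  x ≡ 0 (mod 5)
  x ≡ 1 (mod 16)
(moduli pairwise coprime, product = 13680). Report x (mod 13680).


Product of moduli M = 9 · 19 · 5 · 16 = 13680.
Merge one congruence at a time:
  Start: x ≡ 3 (mod 9).
  Combine with x ≡ 3 (mod 19); new modulus lcm = 171.
    Write x = 3 + 9·t and substitute into x ≡ 3 (mod 19): 9·t ≡ 3 − 3 = 0 (mod 19).
    The inverse of 9 mod 19 is 17 (since 9·17 = 153 = 8·19 + 1), so t ≡ 17·0 = 0 ≡ 0 (mod 19).
    Then x = 3 + 9·0 = 3, valid modulo lcm(9, 19) = 171: x ≡ 3 (mod 171).
  Combine with x ≡ 0 (mod 5); new modulus lcm = 855.
    Write x = 3 + 171·t and substitute into x ≡ 0 (mod 5): 171·t ≡ 0 − 3 = -3 (mod 5).
    Reduce coefficients mod 5: 1·t ≡ 2 (mod 5).
    So t ≡ 2 (mod 5).
    Then x = 3 + 171·2 = 345, valid modulo lcm(171, 5) = 855: x ≡ 345 (mod 855).
  Combine with x ≡ 1 (mod 16); new modulus lcm = 13680.
    Write x = 345 + 855·t and substitute into x ≡ 1 (mod 16): 855·t ≡ 1 − 345 = -344 (mod 16).
    Reduce coefficients mod 16: 7·t ≡ 8 (mod 16).
    The inverse of 7 mod 16 is 7 (since 7·7 = 49 = 3·16 + 1), so t ≡ 7·8 = 56 ≡ 8 (mod 16).
    Then x = 345 + 855·8 = 7185, valid modulo lcm(855, 16) = 13680: x ≡ 7185 (mod 13680).
Verify against each original: 7185 mod 9 = 3, 7185 mod 19 = 3, 7185 mod 5 = 0, 7185 mod 16 = 1.

x ≡ 7185 (mod 13680).


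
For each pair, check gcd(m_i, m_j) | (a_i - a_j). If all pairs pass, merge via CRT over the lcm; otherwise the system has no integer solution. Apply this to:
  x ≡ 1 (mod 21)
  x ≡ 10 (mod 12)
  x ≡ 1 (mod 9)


Moduli 21, 12, 9 are not pairwise coprime, so CRT works modulo lcm(m_i) when all pairwise compatibility conditions hold.
Pairwise compatibility: gcd(m_i, m_j) must divide a_i - a_j for every pair.
Merge one congruence at a time:
  Start: x ≡ 1 (mod 21).
  Combine with x ≡ 10 (mod 12): gcd(21, 12) = 3; 10 - 1 = 9, which IS divisible by 3, so compatible.
    Write x = 1 + 21·t and substitute into x ≡ 10 (mod 12): 21·t ≡ 10 − 1 = 9 (mod 12).
    Divide the congruence (and modulus) by g = 3: 7·t ≡ 3 (mod 4).
    Reduce coefficients mod 4: 3·t ≡ 3 (mod 4).
    The inverse of 3 mod 4 is 3 (since 3·3 = 9 = 2·4 + 1), so t ≡ 3·3 = 9 ≡ 1 (mod 4).
    Then x = 1 + 21·1 = 22, valid modulo lcm(21, 12) = 84: x ≡ 22 (mod 84).
  Combine with x ≡ 1 (mod 9): gcd(84, 9) = 3; 1 - 22 = -21, which IS divisible by 3, so compatible.
    Write x = 22 + 84·t and substitute into x ≡ 1 (mod 9): 84·t ≡ 1 − 22 = -21 (mod 9).
    Divide the congruence (and modulus) by g = 3: 28·t ≡ -7 (mod 3).
    Reduce coefficients mod 3: 1·t ≡ 2 (mod 3).
    So t ≡ 2 (mod 3).
    Then x = 22 + 84·2 = 190, valid modulo lcm(84, 9) = 252: x ≡ 190 (mod 252).
Verify: 190 mod 21 = 1, 190 mod 12 = 10, 190 mod 9 = 1.

x ≡ 190 (mod 252).


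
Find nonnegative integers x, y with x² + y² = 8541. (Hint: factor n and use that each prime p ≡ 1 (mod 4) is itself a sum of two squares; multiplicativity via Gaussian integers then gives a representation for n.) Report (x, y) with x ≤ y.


Step 1: Factor n = 8541 = 3^2 · 13 · 73.
Step 2: Check the mod-4 condition on each prime factor: 3 ≡ 3 (mod 4), exponent 2 (must be even); 13 ≡ 1 (mod 4), exponent 1; 73 ≡ 1 (mod 4), exponent 1.
All primes ≡ 3 (mod 4) appear to even exponent (or don't appear), so by the two-squares theorem n IS expressible as a sum of two squares.
Step 3: Build a representation. Group n = k² · m with k = 3 and m = 13 · 73 = 949 (a product of primes ≡ 1 (mod 4)); a representation of m scales to one of n via (k·x)² + (k·y)² = k²(x² + y²). Each prime p ≡ 1 (mod 4) is itself a sum of two squares; find a² by testing p − a² for a perfect square:
  13: 13 − 1² = 12, 13 − 2² = 9 = 3² ⇒ 13 = 2² + 3².
  73: 73 − 1² = 72, 73 − 2² = 69, 73 − 3² = 64 = 8² ⇒ 73 = 3² + 8².
  Combine using the Brahmagupta–Fibonacci identity (a² + b²)(c² + d²) = (ac − bd)² + (ad + bc)² = (ac + bd)² + (ad − bc)²:
  13 · 73 = 949: from (2² + 3²)(3² + 8²), take (2·3 − 3·8, 2·8 + 3·3) = (6 − 24, 16 + 9) = (-18, 25); dropping signs (only squares matter) gives (18, 25); check 18² + 25² = 324 + 625 = 949 ✓.
  Scale by k = 3: (3·18, 3·25) = (54, 75).
Step 4: Order so x ≤ y and verify: 54² + 75² = 2916 + 5625 = 8541 = n. ✓

n = 8541 = 54² + 75² (one valid representation with x ≤ y).


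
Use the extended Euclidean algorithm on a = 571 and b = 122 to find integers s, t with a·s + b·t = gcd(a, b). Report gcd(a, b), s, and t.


Euclidean algorithm on (571, 122) — divide until remainder is 0:
  571 = 4 · 122 + 83
  122 = 1 · 83 + 39
  83 = 2 · 39 + 5
  39 = 7 · 5 + 4
  5 = 1 · 4 + 1
  4 = 4 · 1 + 0
gcd(571, 122) = 1.
Track Bezout coefficients alongside the remainders: start with r₀ = 571 = a·1 + b·0 (s = 1, t = 0) and r₁ = 122 = a·0 + b·1 (s = 0, t = 1); each new remainder r_{k+1} = r_{k-1} − q_k·r_k inherits s_{k+1} = s_{k-1} − q_k·s_k, t_{k+1} = t_{k-1} − q_k·t_k, so r_k = a·s_k + b·t_k at every step:
  q = 4: r = 83, s = 1 − 4·0 = 1, t = 0 − 4·1 = -4  (check: 571·1 + 122·(-4) = 83)
  q = 1: r = 39, s = 0 − 1·1 = -1, t = 1 − 1·(-4) = 5  (check: 571·(-1) + 122·5 = 39)
  q = 2: r = 5, s = 1 − 2·(-1) = 3, t = -4 − 2·5 = -14  (check: 571·3 + 122·(-14) = 5)
  q = 7: r = 4, s = -1 − 7·3 = -22, t = 5 − 7·(-14) = 103  (check: 571·(-22) + 122·103 = 4)
  q = 1: r = 1, s = 3 − 1·(-22) = 25, t = -14 − 1·103 = -117  (check: 571·25 + 122·(-117) = 1)
The row with r = 1 (the gcd) gives the Bezout coefficients s = 25, t = -117.
Result: 571 · (25) + 122 · (-117) = 1.

gcd(571, 122) = 1; s = 25, t = -117 (check: 571·25 + 122·(-117) = 1).


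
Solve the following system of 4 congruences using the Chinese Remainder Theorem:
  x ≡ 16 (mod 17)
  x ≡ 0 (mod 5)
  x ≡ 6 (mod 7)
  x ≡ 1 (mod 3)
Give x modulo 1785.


Product of moduli M = 17 · 5 · 7 · 3 = 1785.
Merge one congruence at a time:
  Start: x ≡ 16 (mod 17).
  Combine with x ≡ 0 (mod 5); new modulus lcm = 85.
    Write x = 16 + 17·t and substitute into x ≡ 0 (mod 5): 17·t ≡ 0 − 16 = -16 (mod 5).
    Reduce coefficients mod 5: 2·t ≡ 4 (mod 5).
    The inverse of 2 mod 5 is 3 (since 2·3 = 6 = 1·5 + 1), so t ≡ 3·4 = 12 ≡ 2 (mod 5).
    Then x = 16 + 17·2 = 50, valid modulo lcm(17, 5) = 85: x ≡ 50 (mod 85).
  Combine with x ≡ 6 (mod 7); new modulus lcm = 595.
    Write x = 50 + 85·t and substitute into x ≡ 6 (mod 7): 85·t ≡ 6 − 50 = -44 (mod 7).
    Reduce coefficients mod 7: 1·t ≡ 5 (mod 7).
    So t ≡ 5 (mod 7).
    Then x = 50 + 85·5 = 475, valid modulo lcm(85, 7) = 595: x ≡ 475 (mod 595).
  Combine with x ≡ 1 (mod 3); new modulus lcm = 1785.
    Write x = 475 + 595·t and substitute into x ≡ 1 (mod 3): 595·t ≡ 1 − 475 = -474 (mod 3).
    Reduce coefficients mod 3: 1·t ≡ 0 (mod 3).
    So t ≡ 0 (mod 3).
    Then x = 475 + 595·0 = 475, valid modulo lcm(595, 3) = 1785: x ≡ 475 (mod 1785).
Verify against each original: 475 mod 17 = 16, 475 mod 5 = 0, 475 mod 7 = 6, 475 mod 3 = 1.

x ≡ 475 (mod 1785).


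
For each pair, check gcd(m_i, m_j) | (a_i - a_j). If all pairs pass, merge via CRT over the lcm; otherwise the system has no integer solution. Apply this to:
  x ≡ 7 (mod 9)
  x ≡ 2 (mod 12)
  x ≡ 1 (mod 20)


Moduli 9, 12, 20 are not pairwise coprime, so CRT works modulo lcm(m_i) when all pairwise compatibility conditions hold.
Pairwise compatibility: gcd(m_i, m_j) must divide a_i - a_j for every pair.
Merge one congruence at a time:
  Start: x ≡ 7 (mod 9).
  Combine with x ≡ 2 (mod 12): gcd(9, 12) = 3, and 2 - 7 = -5 is NOT divisible by 3.
    ⇒ system is inconsistent (no integer solution).

No solution (the system is inconsistent).


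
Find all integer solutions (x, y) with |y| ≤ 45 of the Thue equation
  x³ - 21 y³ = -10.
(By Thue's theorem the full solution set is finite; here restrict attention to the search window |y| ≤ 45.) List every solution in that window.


The equation is x³ - 21y³ = -10. For fixed y, x³ = 21·y³ − 10, so a solution requires the RHS to be a perfect cube.
Strategy: iterate y from -45 to 45, compute RHS = 21·y³ − 10, and check whether it is a (positive or negative) perfect cube.
Check small values of y:
  y = 0: RHS = -10 is not a perfect cube.
  y = 1: RHS = 11 is not a perfect cube.
  y = -1: RHS = -31 is not a perfect cube.
  y = 2: RHS = 158 is not a perfect cube.
  y = -2: RHS = -178 is not a perfect cube.
  y = 3: RHS = 557 is not a perfect cube.
  y = -3: RHS = -577 is not a perfect cube.
Continuing the search up to |y| = 45 finds no solutions either.
No (x, y) in the scanned range satisfies the equation.

No integer solutions with |y| ≤ 45.


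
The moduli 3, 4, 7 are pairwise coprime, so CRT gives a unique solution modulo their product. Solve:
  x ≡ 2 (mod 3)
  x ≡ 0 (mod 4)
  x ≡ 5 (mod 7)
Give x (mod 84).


Moduli 3, 4, 7 are pairwise coprime; by CRT there is a unique solution modulo M = 3 · 4 · 7 = 84.
Solve pairwise, accumulating the modulus:
  Start with x ≡ 2 (mod 3).
  Combine with x ≡ 0 (mod 4): since gcd(3, 4) = 1, we get a unique residue mod 12.
    Write x = 2 + 3·t and substitute into x ≡ 0 (mod 4): 3·t ≡ 0 − 2 = -2 (mod 4).
    Reduce coefficients mod 4: 3·t ≡ 2 (mod 4).
    The inverse of 3 mod 4 is 3 (since 3·3 = 9 = 2·4 + 1), so t ≡ 3·2 = 6 ≡ 2 (mod 4).
    Then x = 2 + 3·2 = 8, valid modulo lcm(3, 4) = 12: x ≡ 8 (mod 12).
  Combine with x ≡ 5 (mod 7): since gcd(12, 7) = 1, we get a unique residue mod 84.
    Write x = 8 + 12·t and substitute into x ≡ 5 (mod 7): 12·t ≡ 5 − 8 = -3 (mod 7).
    Reduce coefficients mod 7: 5·t ≡ 4 (mod 7).
    The inverse of 5 mod 7 is 3 (since 5·3 = 15 = 2·7 + 1), so t ≡ 3·4 = 12 ≡ 5 (mod 7).
    Then x = 8 + 12·5 = 68, valid modulo lcm(12, 7) = 84: x ≡ 68 (mod 84).
Verify: 68 mod 3 = 2 ✓, 68 mod 4 = 0 ✓, 68 mod 7 = 5 ✓.

x ≡ 68 (mod 84).


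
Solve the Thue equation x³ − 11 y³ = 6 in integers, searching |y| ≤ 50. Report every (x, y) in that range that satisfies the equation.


The equation is x³ - 11y³ = 6. For fixed y, x³ = 11·y³ + 6, so a solution requires the RHS to be a perfect cube.
Strategy: iterate y from -50 to 50, compute RHS = 11·y³ + 6, and check whether it is a (positive or negative) perfect cube.
Check small values of y:
  y = 0: RHS = 6 is not a perfect cube.
  y = 1: RHS = 17 is not a perfect cube.
  y = -1: RHS = -5 is not a perfect cube.
  y = 2: RHS = 94 is not a perfect cube.
  y = -2: RHS = -82 is not a perfect cube.
  y = 3: RHS = 303 is not a perfect cube.
  y = -3: RHS = -291 is not a perfect cube.
Continuing the search up to |y| = 50 finds no solutions either.
No (x, y) in the scanned range satisfies the equation.

No integer solutions with |y| ≤ 50.


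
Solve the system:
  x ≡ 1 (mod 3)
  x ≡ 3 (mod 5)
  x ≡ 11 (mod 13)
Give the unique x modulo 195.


Moduli 3, 5, 13 are pairwise coprime; by CRT there is a unique solution modulo M = 3 · 5 · 13 = 195.
Solve pairwise, accumulating the modulus:
  Start with x ≡ 1 (mod 3).
  Combine with x ≡ 3 (mod 5): since gcd(3, 5) = 1, we get a unique residue mod 15.
    Write x = 1 + 3·t and substitute into x ≡ 3 (mod 5): 3·t ≡ 3 − 1 = 2 (mod 5).
    The inverse of 3 mod 5 is 2 (since 3·2 = 6 = 1·5 + 1), so t ≡ 2·2 = 4 ≡ 4 (mod 5).
    Then x = 1 + 3·4 = 13, valid modulo lcm(3, 5) = 15: x ≡ 13 (mod 15).
  Combine with x ≡ 11 (mod 13): since gcd(15, 13) = 1, we get a unique residue mod 195.
    Write x = 13 + 15·t and substitute into x ≡ 11 (mod 13): 15·t ≡ 11 − 13 = -2 (mod 13).
    Reduce coefficients mod 13: 2·t ≡ 11 (mod 13).
    The inverse of 2 mod 13 is 7 (since 2·7 = 14 = 1·13 + 1), so t ≡ 7·11 = 77 ≡ 12 (mod 13).
    Then x = 13 + 15·12 = 193, valid modulo lcm(15, 13) = 195: x ≡ 193 (mod 195).
Verify: 193 mod 3 = 1 ✓, 193 mod 5 = 3 ✓, 193 mod 13 = 11 ✓.

x ≡ 193 (mod 195).


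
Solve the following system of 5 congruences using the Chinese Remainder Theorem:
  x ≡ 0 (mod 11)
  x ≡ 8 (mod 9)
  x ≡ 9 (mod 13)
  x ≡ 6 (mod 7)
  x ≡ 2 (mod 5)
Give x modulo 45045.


Product of moduli M = 11 · 9 · 13 · 7 · 5 = 45045.
Merge one congruence at a time:
  Start: x ≡ 0 (mod 11).
  Combine with x ≡ 8 (mod 9); new modulus lcm = 99.
    Write x = 0 + 11·t and substitute into x ≡ 8 (mod 9): 11·t ≡ 8 − 0 = 8 (mod 9).
    Reduce coefficients mod 9: 2·t ≡ 8 (mod 9).
    The inverse of 2 mod 9 is 5 (since 2·5 = 10 = 1·9 + 1), so t ≡ 5·8 = 40 ≡ 4 (mod 9).
    Then x = 0 + 11·4 = 44, valid modulo lcm(11, 9) = 99: x ≡ 44 (mod 99).
  Combine with x ≡ 9 (mod 13); new modulus lcm = 1287.
    Write x = 44 + 99·t and substitute into x ≡ 9 (mod 13): 99·t ≡ 9 − 44 = -35 (mod 13).
    Reduce coefficients mod 13: 8·t ≡ 4 (mod 13).
    The inverse of 8 mod 13 is 5 (since 8·5 = 40 = 3·13 + 1), so t ≡ 5·4 = 20 ≡ 7 (mod 13).
    Then x = 44 + 99·7 = 737, valid modulo lcm(99, 13) = 1287: x ≡ 737 (mod 1287).
  Combine with x ≡ 6 (mod 7); new modulus lcm = 9009.
    Write x = 737 + 1287·t and substitute into x ≡ 6 (mod 7): 1287·t ≡ 6 − 737 = -731 (mod 7).
    Reduce coefficients mod 7: 6·t ≡ 4 (mod 7).
    The inverse of 6 mod 7 is 6 (since 6·6 = 36 = 5·7 + 1), so t ≡ 6·4 = 24 ≡ 3 (mod 7).
    Then x = 737 + 1287·3 = 4598, valid modulo lcm(1287, 7) = 9009: x ≡ 4598 (mod 9009).
  Combine with x ≡ 2 (mod 5); new modulus lcm = 45045.
    Write x = 4598 + 9009·t and substitute into x ≡ 2 (mod 5): 9009·t ≡ 2 − 4598 = -4596 (mod 5).
    Reduce coefficients mod 5: 4·t ≡ 4 (mod 5).
    The inverse of 4 mod 5 is 4 (since 4·4 = 16 = 3·5 + 1), so t ≡ 4·4 = 16 ≡ 1 (mod 5).
    Then x = 4598 + 9009·1 = 13607, valid modulo lcm(9009, 5) = 45045: x ≡ 13607 (mod 45045).
Verify against each original: 13607 mod 11 = 0, 13607 mod 9 = 8, 13607 mod 13 = 9, 13607 mod 7 = 6, 13607 mod 5 = 2.

x ≡ 13607 (mod 45045).


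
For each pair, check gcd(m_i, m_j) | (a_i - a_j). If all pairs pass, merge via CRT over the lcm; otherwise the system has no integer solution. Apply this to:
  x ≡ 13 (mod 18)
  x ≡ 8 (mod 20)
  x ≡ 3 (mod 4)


Moduli 18, 20, 4 are not pairwise coprime, so CRT works modulo lcm(m_i) when all pairwise compatibility conditions hold.
Pairwise compatibility: gcd(m_i, m_j) must divide a_i - a_j for every pair.
Merge one congruence at a time:
  Start: x ≡ 13 (mod 18).
  Combine with x ≡ 8 (mod 20): gcd(18, 20) = 2, and 8 - 13 = -5 is NOT divisible by 2.
    ⇒ system is inconsistent (no integer solution).

No solution (the system is inconsistent).


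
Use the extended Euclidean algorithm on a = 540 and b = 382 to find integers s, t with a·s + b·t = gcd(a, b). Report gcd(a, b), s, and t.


Euclidean algorithm on (540, 382) — divide until remainder is 0:
  540 = 1 · 382 + 158
  382 = 2 · 158 + 66
  158 = 2 · 66 + 26
  66 = 2 · 26 + 14
  26 = 1 · 14 + 12
  14 = 1 · 12 + 2
  12 = 6 · 2 + 0
gcd(540, 382) = 2.
Track Bezout coefficients alongside the remainders: start with r₀ = 540 = a·1 + b·0 (s = 1, t = 0) and r₁ = 382 = a·0 + b·1 (s = 0, t = 1); each new remainder r_{k+1} = r_{k-1} − q_k·r_k inherits s_{k+1} = s_{k-1} − q_k·s_k, t_{k+1} = t_{k-1} − q_k·t_k, so r_k = a·s_k + b·t_k at every step:
  q = 1: r = 158, s = 1 − 1·0 = 1, t = 0 − 1·1 = -1  (check: 540·1 + 382·(-1) = 158)
  q = 2: r = 66, s = 0 − 2·1 = -2, t = 1 − 2·(-1) = 3  (check: 540·(-2) + 382·3 = 66)
  q = 2: r = 26, s = 1 − 2·(-2) = 5, t = -1 − 2·3 = -7  (check: 540·5 + 382·(-7) = 26)
  q = 2: r = 14, s = -2 − 2·5 = -12, t = 3 − 2·(-7) = 17  (check: 540·(-12) + 382·17 = 14)
  q = 1: r = 12, s = 5 − 1·(-12) = 17, t = -7 − 1·17 = -24  (check: 540·17 + 382·(-24) = 12)
  q = 1: r = 2, s = -12 − 1·17 = -29, t = 17 − 1·(-24) = 41  (check: 540·(-29) + 382·41 = 2)
The row with r = 2 (the gcd) gives the Bezout coefficients s = -29, t = 41.
Result: 540 · (-29) + 382 · (41) = 2.

gcd(540, 382) = 2; s = -29, t = 41 (check: 540·(-29) + 382·41 = 2).


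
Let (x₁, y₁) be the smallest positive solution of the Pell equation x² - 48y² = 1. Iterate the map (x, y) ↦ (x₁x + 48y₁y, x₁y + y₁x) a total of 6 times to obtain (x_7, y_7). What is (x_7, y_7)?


Step 1: Find the fundamental solution (x₁, y₁) of x² - 48y² = 1.
  Expand √48 as a continued fraction. a₀ = ⌊√48⌋ = 6; iterate m_{k+1} = d_k·a_k − m_k, d_{k+1} = (48 − m_{k+1}²)/d_k, a_{k+1} = ⌊(a₀ + m_{k+1})/d_{k+1}⌋ (starting m₀ = 0, d₀ = 1), with convergents p_k = a_k·p_{k-1} + p_{k-2}, q_k = a_k·q_{k-1} + q_{k-2} (p₋₁ = 1, q₋₁ = 0):
  k = 0: a₀ = 6; p₀/q₀ = 6/1; p₀² − 48·q₀² = 36 − 48 = -12.
  k = 1: m = 6, d = 12, a = ⌊(6 + 6)/12⌋ = 1; p/q = (1·6 + 1)/(1·1 + 0) = 7/1; p² − 48·q² = 49 − 48 = 1.
  The first convergent with p² − 48·q² = 1 gives the fundamental solution (x₁, y₁) = (7, 1).
Step 2: Apply the recurrence (x_{n+1}, y_{n+1}) = (x₁x_n + 48y₁y_n, x₁y_n + y₁x_n) repeatedly.
  From (x_1, y_1) = (7, 1): x_2 = 7·7 + 48·1·1 = 97; y_2 = 7·1 + 1·7 = 14.
  From (x_2, y_2) = (97, 14): x_3 = 7·97 + 48·1·14 = 1351; y_3 = 7·14 + 1·97 = 195.
  From (x_3, y_3) = (1351, 195): x_4 = 7·1351 + 48·1·195 = 18817; y_4 = 7·195 + 1·1351 = 2716.
  From (x_4, y_4) = (18817, 2716): x_5 = 7·18817 + 48·1·2716 = 262087; y_5 = 7·2716 + 1·18817 = 37829.
  From (x_5, y_5) = (262087, 37829): x_6 = 7·262087 + 48·1·37829 = 3650401; y_6 = 7·37829 + 1·262087 = 526890.
  From (x_6, y_6) = (3650401, 526890): x_7 = 7·3650401 + 48·1·526890 = 50843527; y_7 = 7·526890 + 1·3650401 = 7338631.
Step 3: Verify x_7² - 48·y_7² = 2585064237799729 - 2585064237799728 = 1 (should be 1). ✓

(x_1, y_1) = (7, 1); (x_7, y_7) = (50843527, 7338631).


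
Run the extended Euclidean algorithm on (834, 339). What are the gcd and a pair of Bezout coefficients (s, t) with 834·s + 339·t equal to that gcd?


Euclidean algorithm on (834, 339) — divide until remainder is 0:
  834 = 2 · 339 + 156
  339 = 2 · 156 + 27
  156 = 5 · 27 + 21
  27 = 1 · 21 + 6
  21 = 3 · 6 + 3
  6 = 2 · 3 + 0
gcd(834, 339) = 3.
Track Bezout coefficients alongside the remainders: start with r₀ = 834 = a·1 + b·0 (s = 1, t = 0) and r₁ = 339 = a·0 + b·1 (s = 0, t = 1); each new remainder r_{k+1} = r_{k-1} − q_k·r_k inherits s_{k+1} = s_{k-1} − q_k·s_k, t_{k+1} = t_{k-1} − q_k·t_k, so r_k = a·s_k + b·t_k at every step:
  q = 2: r = 156, s = 1 − 2·0 = 1, t = 0 − 2·1 = -2  (check: 834·1 + 339·(-2) = 156)
  q = 2: r = 27, s = 0 − 2·1 = -2, t = 1 − 2·(-2) = 5  (check: 834·(-2) + 339·5 = 27)
  q = 5: r = 21, s = 1 − 5·(-2) = 11, t = -2 − 5·5 = -27  (check: 834·11 + 339·(-27) = 21)
  q = 1: r = 6, s = -2 − 1·11 = -13, t = 5 − 1·(-27) = 32  (check: 834·(-13) + 339·32 = 6)
  q = 3: r = 3, s = 11 − 3·(-13) = 50, t = -27 − 3·32 = -123  (check: 834·50 + 339·(-123) = 3)
The row with r = 3 (the gcd) gives the Bezout coefficients s = 50, t = -123.
Result: 834 · (50) + 339 · (-123) = 3.

gcd(834, 339) = 3; s = 50, t = -123 (check: 834·50 + 339·(-123) = 3).


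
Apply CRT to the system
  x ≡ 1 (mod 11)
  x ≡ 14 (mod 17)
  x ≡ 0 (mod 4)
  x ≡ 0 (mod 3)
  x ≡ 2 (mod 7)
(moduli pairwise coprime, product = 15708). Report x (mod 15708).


Product of moduli M = 11 · 17 · 4 · 3 · 7 = 15708.
Merge one congruence at a time:
  Start: x ≡ 1 (mod 11).
  Combine with x ≡ 14 (mod 17); new modulus lcm = 187.
    Write x = 1 + 11·t and substitute into x ≡ 14 (mod 17): 11·t ≡ 14 − 1 = 13 (mod 17).
    The inverse of 11 mod 17 is 14 (since 11·14 = 154 = 9·17 + 1), so t ≡ 14·13 = 182 ≡ 12 (mod 17).
    Then x = 1 + 11·12 = 133, valid modulo lcm(11, 17) = 187: x ≡ 133 (mod 187).
  Combine with x ≡ 0 (mod 4); new modulus lcm = 748.
    Write x = 133 + 187·t and substitute into x ≡ 0 (mod 4): 187·t ≡ 0 − 133 = -133 (mod 4).
    Reduce coefficients mod 4: 3·t ≡ 3 (mod 4).
    The inverse of 3 mod 4 is 3 (since 3·3 = 9 = 2·4 + 1), so t ≡ 3·3 = 9 ≡ 1 (mod 4).
    Then x = 133 + 187·1 = 320, valid modulo lcm(187, 4) = 748: x ≡ 320 (mod 748).
  Combine with x ≡ 0 (mod 3); new modulus lcm = 2244.
    Write x = 320 + 748·t and substitute into x ≡ 0 (mod 3): 748·t ≡ 0 − 320 = -320 (mod 3).
    Reduce coefficients mod 3: 1·t ≡ 1 (mod 3).
    So t ≡ 1 (mod 3).
    Then x = 320 + 748·1 = 1068, valid modulo lcm(748, 3) = 2244: x ≡ 1068 (mod 2244).
  Combine with x ≡ 2 (mod 7); new modulus lcm = 15708.
    Write x = 1068 + 2244·t and substitute into x ≡ 2 (mod 7): 2244·t ≡ 2 − 1068 = -1066 (mod 7).
    Reduce coefficients mod 7: 4·t ≡ 5 (mod 7).
    The inverse of 4 mod 7 is 2 (since 4·2 = 8 = 1·7 + 1), so t ≡ 2·5 = 10 ≡ 3 (mod 7).
    Then x = 1068 + 2244·3 = 7800, valid modulo lcm(2244, 7) = 15708: x ≡ 7800 (mod 15708).
Verify against each original: 7800 mod 11 = 1, 7800 mod 17 = 14, 7800 mod 4 = 0, 7800 mod 3 = 0, 7800 mod 7 = 2.

x ≡ 7800 (mod 15708).


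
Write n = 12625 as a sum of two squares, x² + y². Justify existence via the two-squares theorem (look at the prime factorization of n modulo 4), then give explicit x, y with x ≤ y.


Step 1: Factor n = 12625 = 5^3 · 101.
Step 2: Check the mod-4 condition on each prime factor: 5 ≡ 1 (mod 4), exponent 3; 101 ≡ 1 (mod 4), exponent 1.
All primes ≡ 3 (mod 4) appear to even exponent (or don't appear), so by the two-squares theorem n IS expressible as a sum of two squares.
Step 3: Build a representation. Group n = k² · m with k = 5 and m = 5 · 101 = 505 (a product of primes ≡ 1 (mod 4)); a representation of m scales to one of n via (k·x)² + (k·y)² = k²(x² + y²). Each prime p ≡ 1 (mod 4) is itself a sum of two squares; find a² by testing p − a² for a perfect square:
  5: 5 − 1² = 4 = 2² ⇒ 5 = 1² + 2².
  101: 101 − 1² = 100 = 10² ⇒ 101 = 1² + 10².
  Combine using the Brahmagupta–Fibonacci identity (a² + b²)(c² + d²) = (ac − bd)² + (ad + bc)² = (ac + bd)² + (ad − bc)²:
  5 · 101 = 505: from (1² + 2²)(1² + 10²), take (1·1 − 2·10, 1·10 + 2·1) = (1 − 20, 10 + 2) = (-19, 12); dropping signs (only squares matter) gives (19, 12); check 19² + 12² = 361 + 144 = 505 ✓.
  Scale by k = 5: (5·19, 5·12) = (95, 60).
Step 4: Order so x ≤ y and verify: 60² + 95² = 3600 + 9025 = 12625 = n. ✓

n = 12625 = 60² + 95² (one valid representation with x ≤ y).


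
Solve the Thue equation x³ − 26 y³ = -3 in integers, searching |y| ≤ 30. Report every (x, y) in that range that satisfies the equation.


The equation is x³ - 26y³ = -3. For fixed y, x³ = 26·y³ − 3, so a solution requires the RHS to be a perfect cube.
Strategy: iterate y from -30 to 30, compute RHS = 26·y³ − 3, and check whether it is a (positive or negative) perfect cube.
Check small values of y:
  y = 0: RHS = -3 is not a perfect cube.
  y = 1: RHS = 23 is not a perfect cube.
  y = -1: RHS = -29 is not a perfect cube.
  y = 2: RHS = 205 is not a perfect cube.
  y = -2: RHS = -211 is not a perfect cube.
  y = 3: RHS = 699 is not a perfect cube.
  y = -3: RHS = -705 is not a perfect cube.
Continuing the search up to |y| = 30 finds no solutions either.
No (x, y) in the scanned range satisfies the equation.

No integer solutions with |y| ≤ 30.
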